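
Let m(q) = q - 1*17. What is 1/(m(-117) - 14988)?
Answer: -1/15122 ≈ -6.6129e-5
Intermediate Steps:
m(q) = -17 + q (m(q) = q - 17 = -17 + q)
1/(m(-117) - 14988) = 1/((-17 - 117) - 14988) = 1/(-134 - 14988) = 1/(-15122) = -1/15122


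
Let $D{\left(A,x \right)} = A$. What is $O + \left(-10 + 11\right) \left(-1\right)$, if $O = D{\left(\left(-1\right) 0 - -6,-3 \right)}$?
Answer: $5$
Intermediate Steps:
$O = 6$ ($O = \left(-1\right) 0 - -6 = 0 + 6 = 6$)
$O + \left(-10 + 11\right) \left(-1\right) = 6 + \left(-10 + 11\right) \left(-1\right) = 6 + 1 \left(-1\right) = 6 - 1 = 5$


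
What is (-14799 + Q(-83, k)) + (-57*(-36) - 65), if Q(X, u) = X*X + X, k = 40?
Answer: -6006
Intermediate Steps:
Q(X, u) = X + X² (Q(X, u) = X² + X = X + X²)
(-14799 + Q(-83, k)) + (-57*(-36) - 65) = (-14799 - 83*(1 - 83)) + (-57*(-36) - 65) = (-14799 - 83*(-82)) + (2052 - 65) = (-14799 + 6806) + 1987 = -7993 + 1987 = -6006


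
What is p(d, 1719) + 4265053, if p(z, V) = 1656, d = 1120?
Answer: 4266709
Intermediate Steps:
p(d, 1719) + 4265053 = 1656 + 4265053 = 4266709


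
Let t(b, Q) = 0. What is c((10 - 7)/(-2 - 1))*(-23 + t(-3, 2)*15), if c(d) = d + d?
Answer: 46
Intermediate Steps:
c(d) = 2*d
c((10 - 7)/(-2 - 1))*(-23 + t(-3, 2)*15) = (2*((10 - 7)/(-2 - 1)))*(-23 + 0*15) = (2*(3/(-3)))*(-23 + 0) = (2*(3*(-⅓)))*(-23) = (2*(-1))*(-23) = -2*(-23) = 46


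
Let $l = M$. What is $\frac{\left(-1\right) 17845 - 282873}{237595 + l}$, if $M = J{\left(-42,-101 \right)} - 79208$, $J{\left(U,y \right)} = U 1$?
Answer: $- \frac{27338}{14395} \approx -1.8991$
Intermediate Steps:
$J{\left(U,y \right)} = U$
$M = -79250$ ($M = -42 - 79208 = -79250$)
$l = -79250$
$\frac{\left(-1\right) 17845 - 282873}{237595 + l} = \frac{\left(-1\right) 17845 - 282873}{237595 - 79250} = \frac{-17845 - 282873}{158345} = \left(-300718\right) \frac{1}{158345} = - \frac{27338}{14395}$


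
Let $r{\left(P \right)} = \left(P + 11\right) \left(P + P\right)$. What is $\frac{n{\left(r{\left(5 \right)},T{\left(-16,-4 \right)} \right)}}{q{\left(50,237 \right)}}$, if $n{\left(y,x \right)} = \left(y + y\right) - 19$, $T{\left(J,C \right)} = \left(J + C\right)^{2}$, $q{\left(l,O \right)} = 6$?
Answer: $\frac{301}{6} \approx 50.167$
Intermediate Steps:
$r{\left(P \right)} = 2 P \left(11 + P\right)$ ($r{\left(P \right)} = \left(11 + P\right) 2 P = 2 P \left(11 + P\right)$)
$T{\left(J,C \right)} = \left(C + J\right)^{2}$
$n{\left(y,x \right)} = -19 + 2 y$ ($n{\left(y,x \right)} = 2 y - 19 = -19 + 2 y$)
$\frac{n{\left(r{\left(5 \right)},T{\left(-16,-4 \right)} \right)}}{q{\left(50,237 \right)}} = \frac{-19 + 2 \cdot 2 \cdot 5 \left(11 + 5\right)}{6} = \left(-19 + 2 \cdot 2 \cdot 5 \cdot 16\right) \frac{1}{6} = \left(-19 + 2 \cdot 160\right) \frac{1}{6} = \left(-19 + 320\right) \frac{1}{6} = 301 \cdot \frac{1}{6} = \frac{301}{6}$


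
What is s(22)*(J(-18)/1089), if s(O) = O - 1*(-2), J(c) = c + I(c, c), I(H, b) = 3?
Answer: -40/121 ≈ -0.33058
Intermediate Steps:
J(c) = 3 + c (J(c) = c + 3 = 3 + c)
s(O) = 2 + O (s(O) = O + 2 = 2 + O)
s(22)*(J(-18)/1089) = (2 + 22)*((3 - 18)/1089) = 24*(-15*1/1089) = 24*(-5/363) = -40/121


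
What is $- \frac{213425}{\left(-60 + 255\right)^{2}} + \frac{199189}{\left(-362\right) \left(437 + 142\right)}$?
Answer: $- \frac{697434865}{106266186} \approx -6.5631$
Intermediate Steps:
$- \frac{213425}{\left(-60 + 255\right)^{2}} + \frac{199189}{\left(-362\right) \left(437 + 142\right)} = - \frac{213425}{195^{2}} + \frac{199189}{\left(-362\right) 579} = - \frac{213425}{38025} + \frac{199189}{-209598} = \left(-213425\right) \frac{1}{38025} + 199189 \left(- \frac{1}{209598}\right) = - \frac{8537}{1521} - \frac{199189}{209598} = - \frac{697434865}{106266186}$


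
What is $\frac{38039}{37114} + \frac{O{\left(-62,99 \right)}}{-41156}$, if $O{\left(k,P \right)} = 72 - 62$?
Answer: $\frac{195645243}{190932973} \approx 1.0247$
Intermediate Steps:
$O{\left(k,P \right)} = 10$
$\frac{38039}{37114} + \frac{O{\left(-62,99 \right)}}{-41156} = \frac{38039}{37114} + \frac{10}{-41156} = 38039 \cdot \frac{1}{37114} + 10 \left(- \frac{1}{41156}\right) = \frac{38039}{37114} - \frac{5}{20578} = \frac{195645243}{190932973}$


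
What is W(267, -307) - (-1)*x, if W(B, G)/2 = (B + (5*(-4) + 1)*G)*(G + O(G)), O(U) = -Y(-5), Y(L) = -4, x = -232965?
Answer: -3929565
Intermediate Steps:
O(U) = 4 (O(U) = -1*(-4) = 4)
W(B, G) = 2*(4 + G)*(B - 19*G) (W(B, G) = 2*((B + (5*(-4) + 1)*G)*(G + 4)) = 2*((B + (-20 + 1)*G)*(4 + G)) = 2*((B - 19*G)*(4 + G)) = 2*((4 + G)*(B - 19*G)) = 2*(4 + G)*(B - 19*G))
W(267, -307) - (-1)*x = (-152*(-307) - 38*(-307)² + 8*267 + 2*267*(-307)) - (-1)*(-232965) = (46664 - 38*94249 + 2136 - 163938) - 1*232965 = (46664 - 3581462 + 2136 - 163938) - 232965 = -3696600 - 232965 = -3929565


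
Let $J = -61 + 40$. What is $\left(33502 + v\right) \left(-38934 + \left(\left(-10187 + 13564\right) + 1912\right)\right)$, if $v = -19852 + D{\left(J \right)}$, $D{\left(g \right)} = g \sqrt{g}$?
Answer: $-459254250 + 706545 i \sqrt{21} \approx -4.5925 \cdot 10^{8} + 3.2378 \cdot 10^{6} i$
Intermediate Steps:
$J = -21$
$D{\left(g \right)} = g^{\frac{3}{2}}$
$v = -19852 - 21 i \sqrt{21}$ ($v = -19852 + \left(-21\right)^{\frac{3}{2}} = -19852 - 21 i \sqrt{21} \approx -19852.0 - 96.234 i$)
$\left(33502 + v\right) \left(-38934 + \left(\left(-10187 + 13564\right) + 1912\right)\right) = \left(33502 - \left(19852 + 21 i \sqrt{21}\right)\right) \left(-38934 + \left(\left(-10187 + 13564\right) + 1912\right)\right) = \left(13650 - 21 i \sqrt{21}\right) \left(-38934 + \left(3377 + 1912\right)\right) = \left(13650 - 21 i \sqrt{21}\right) \left(-38934 + 5289\right) = \left(13650 - 21 i \sqrt{21}\right) \left(-33645\right) = -459254250 + 706545 i \sqrt{21}$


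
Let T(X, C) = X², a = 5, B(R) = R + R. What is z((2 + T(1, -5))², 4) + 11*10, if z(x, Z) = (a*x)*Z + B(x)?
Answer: 308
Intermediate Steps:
B(R) = 2*R
z(x, Z) = 2*x + 5*Z*x (z(x, Z) = (5*x)*Z + 2*x = 5*Z*x + 2*x = 2*x + 5*Z*x)
z((2 + T(1, -5))², 4) + 11*10 = (2 + 1²)²*(2 + 5*4) + 11*10 = (2 + 1)²*(2 + 20) + 110 = 3²*22 + 110 = 9*22 + 110 = 198 + 110 = 308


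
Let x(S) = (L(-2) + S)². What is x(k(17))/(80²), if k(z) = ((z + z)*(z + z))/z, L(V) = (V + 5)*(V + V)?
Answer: 49/100 ≈ 0.49000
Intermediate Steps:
L(V) = 2*V*(5 + V) (L(V) = (5 + V)*(2*V) = 2*V*(5 + V))
k(z) = 4*z (k(z) = ((2*z)*(2*z))/z = (4*z²)/z = 4*z)
x(S) = (-12 + S)² (x(S) = (2*(-2)*(5 - 2) + S)² = (2*(-2)*3 + S)² = (-12 + S)²)
x(k(17))/(80²) = (-12 + 4*17)²/(80²) = (-12 + 68)²/6400 = 56²*(1/6400) = 3136*(1/6400) = 49/100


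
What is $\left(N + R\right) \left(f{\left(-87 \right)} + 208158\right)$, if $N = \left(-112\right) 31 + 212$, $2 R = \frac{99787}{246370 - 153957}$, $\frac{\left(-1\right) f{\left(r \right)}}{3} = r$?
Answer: $- \frac{125558477799687}{184826} \approx -6.7933 \cdot 10^{8}$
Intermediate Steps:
$f{\left(r \right)} = - 3 r$
$R = \frac{99787}{184826}$ ($R = \frac{99787 \frac{1}{246370 - 153957}}{2} = \frac{99787 \cdot \frac{1}{92413}}{2} = \frac{1}{2} \cdot \frac{99787}{92413} = \frac{99787}{184826} \approx 0.5399$)
$N = -3260$ ($N = -3472 + 212 = -3260$)
$\left(N + R\right) \left(f{\left(-87 \right)} + 208158\right) = \left(-3260 + \frac{99787}{184826}\right) \left(\left(-3\right) \left(-87\right) + 208158\right) = - \frac{602432973 \left(261 + 208158\right)}{184826} = \left(- \frac{602432973}{184826}\right) 208419 = - \frac{125558477799687}{184826}$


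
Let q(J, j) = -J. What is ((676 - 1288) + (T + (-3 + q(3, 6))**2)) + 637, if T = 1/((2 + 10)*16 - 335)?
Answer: 8722/143 ≈ 60.993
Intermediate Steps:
T = -1/143 (T = 1/(12*16 - 335) = 1/(192 - 335) = 1/(-143) = -1/143 ≈ -0.0069930)
((676 - 1288) + (T + (-3 + q(3, 6))**2)) + 637 = ((676 - 1288) + (-1/143 + (-3 - 1*3)**2)) + 637 = (-612 + (-1/143 + (-3 - 3)**2)) + 637 = (-612 + (-1/143 + (-6)**2)) + 637 = (-612 + (-1/143 + 36)) + 637 = (-612 + 5147/143) + 637 = -82369/143 + 637 = 8722/143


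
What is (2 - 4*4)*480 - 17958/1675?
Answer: -11273958/1675 ≈ -6730.7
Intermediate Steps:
(2 - 4*4)*480 - 17958/1675 = (2 - 16)*480 - 17958*1/1675 = -14*480 - 17958/1675 = -6720 - 17958/1675 = -11273958/1675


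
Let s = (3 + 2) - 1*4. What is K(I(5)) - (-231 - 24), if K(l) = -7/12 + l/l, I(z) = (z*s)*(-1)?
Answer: 3065/12 ≈ 255.42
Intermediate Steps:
s = 1 (s = 5 - 4 = 1)
I(z) = -z (I(z) = (z*1)*(-1) = z*(-1) = -z)
K(l) = 5/12 (K(l) = -7*1/12 + 1 = -7/12 + 1 = 5/12)
K(I(5)) - (-231 - 24) = 5/12 - (-231 - 24) = 5/12 - 1*(-255) = 5/12 + 255 = 3065/12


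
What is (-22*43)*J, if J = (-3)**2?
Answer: -8514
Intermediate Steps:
J = 9
(-22*43)*J = -22*43*9 = -946*9 = -8514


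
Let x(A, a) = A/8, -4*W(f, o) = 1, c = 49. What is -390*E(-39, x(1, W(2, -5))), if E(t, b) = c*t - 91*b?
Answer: 2998905/4 ≈ 7.4973e+5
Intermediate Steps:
W(f, o) = -¼ (W(f, o) = -¼*1 = -¼)
x(A, a) = A/8 (x(A, a) = A*(⅛) = A/8)
E(t, b) = -91*b + 49*t (E(t, b) = 49*t - 91*b = -91*b + 49*t)
-390*E(-39, x(1, W(2, -5))) = -390*(-91/8 + 49*(-39)) = -390*(-91*⅛ - 1911) = -390*(-91/8 - 1911) = -390*(-15379/8) = 2998905/4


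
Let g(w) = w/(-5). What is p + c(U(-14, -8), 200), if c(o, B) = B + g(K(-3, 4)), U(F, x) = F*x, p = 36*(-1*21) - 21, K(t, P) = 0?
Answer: -577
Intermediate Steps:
g(w) = -w/5 (g(w) = w*(-1/5) = -w/5)
p = -777 (p = 36*(-21) - 21 = -756 - 21 = -777)
c(o, B) = B (c(o, B) = B - 1/5*0 = B + 0 = B)
p + c(U(-14, -8), 200) = -777 + 200 = -577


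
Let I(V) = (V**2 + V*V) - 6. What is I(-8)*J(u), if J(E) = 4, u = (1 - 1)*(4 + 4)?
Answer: 488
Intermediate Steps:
u = 0 (u = 0*8 = 0)
I(V) = -6 + 2*V**2 (I(V) = (V**2 + V**2) - 6 = 2*V**2 - 6 = -6 + 2*V**2)
I(-8)*J(u) = (-6 + 2*(-8)**2)*4 = (-6 + 2*64)*4 = (-6 + 128)*4 = 122*4 = 488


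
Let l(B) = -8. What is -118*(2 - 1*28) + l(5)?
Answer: 3060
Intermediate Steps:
-118*(2 - 1*28) + l(5) = -118*(2 - 1*28) - 8 = -118*(2 - 28) - 8 = -118*(-26) - 8 = 3068 - 8 = 3060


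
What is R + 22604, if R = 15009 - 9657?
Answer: 27956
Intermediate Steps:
R = 5352
R + 22604 = 5352 + 22604 = 27956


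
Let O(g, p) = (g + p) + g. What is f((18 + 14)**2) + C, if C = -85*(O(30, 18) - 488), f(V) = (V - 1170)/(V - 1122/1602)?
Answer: 9521712868/273221 ≈ 34850.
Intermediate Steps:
O(g, p) = p + 2*g
f(V) = (-1170 + V)/(-187/267 + V) (f(V) = (-1170 + V)/(V - 1122*1/1602) = (-1170 + V)/(V - 187/267) = (-1170 + V)/(-187/267 + V))
C = 34850 (C = -85*((18 + 2*30) - 488) = -85*((18 + 60) - 488) = -85*(78 - 488) = -85*(-410) = 34850)
f((18 + 14)**2) + C = 267*(-1170 + (18 + 14)**2)/(-187 + 267*(18 + 14)**2) + 34850 = 267*(-1170 + 32**2)/(-187 + 267*32**2) + 34850 = 267*(-1170 + 1024)/(-187 + 267*1024) + 34850 = 267*(-146)/(-187 + 273408) + 34850 = 267*(-146)/273221 + 34850 = 267*(1/273221)*(-146) + 34850 = -38982/273221 + 34850 = 9521712868/273221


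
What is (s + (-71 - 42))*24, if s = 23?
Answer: -2160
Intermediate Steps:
(s + (-71 - 42))*24 = (23 + (-71 - 42))*24 = (23 - 113)*24 = -90*24 = -2160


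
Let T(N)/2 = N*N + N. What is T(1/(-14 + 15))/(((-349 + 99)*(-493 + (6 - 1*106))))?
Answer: 2/74125 ≈ 2.6981e-5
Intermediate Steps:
T(N) = 2*N + 2*N² (T(N) = 2*(N*N + N) = 2*(N² + N) = 2*(N + N²) = 2*N + 2*N²)
T(1/(-14 + 15))/(((-349 + 99)*(-493 + (6 - 1*106)))) = (2*(1 + 1/(-14 + 15))/(-14 + 15))/(((-349 + 99)*(-493 + (6 - 1*106)))) = (2*(1 + 1/1)/1)/((-250*(-493 + (6 - 106)))) = (2*1*(1 + 1))/((-250*(-493 - 100))) = (2*1*2)/((-250*(-593))) = 4/148250 = 4*(1/148250) = 2/74125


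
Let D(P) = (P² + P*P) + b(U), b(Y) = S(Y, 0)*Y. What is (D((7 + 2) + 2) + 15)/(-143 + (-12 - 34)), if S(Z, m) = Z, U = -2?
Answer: -29/21 ≈ -1.3810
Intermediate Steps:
b(Y) = Y² (b(Y) = Y*Y = Y²)
D(P) = 4 + 2*P² (D(P) = (P² + P*P) + (-2)² = (P² + P²) + 4 = 2*P² + 4 = 4 + 2*P²)
(D((7 + 2) + 2) + 15)/(-143 + (-12 - 34)) = ((4 + 2*((7 + 2) + 2)²) + 15)/(-143 + (-12 - 34)) = ((4 + 2*(9 + 2)²) + 15)/(-143 - 46) = ((4 + 2*11²) + 15)/(-189) = ((4 + 2*121) + 15)*(-1/189) = ((4 + 242) + 15)*(-1/189) = (246 + 15)*(-1/189) = 261*(-1/189) = -29/21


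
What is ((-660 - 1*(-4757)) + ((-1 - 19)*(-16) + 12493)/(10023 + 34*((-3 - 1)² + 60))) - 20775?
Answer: -210246733/12607 ≈ -16677.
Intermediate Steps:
((-660 - 1*(-4757)) + ((-1 - 19)*(-16) + 12493)/(10023 + 34*((-3 - 1)² + 60))) - 20775 = ((-660 + 4757) + (-20*(-16) + 12493)/(10023 + 34*((-4)² + 60))) - 20775 = (4097 + (320 + 12493)/(10023 + 34*(16 + 60))) - 20775 = (4097 + 12813/(10023 + 34*76)) - 20775 = (4097 + 12813/(10023 + 2584)) - 20775 = (4097 + 12813/12607) - 20775 = 51663692/12607 - 20775 = -210246733/12607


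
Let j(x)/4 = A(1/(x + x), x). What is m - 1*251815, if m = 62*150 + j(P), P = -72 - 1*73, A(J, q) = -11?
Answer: -242559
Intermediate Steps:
P = -145 (P = -72 - 73 = -145)
j(x) = -44 (j(x) = 4*(-11) = -44)
m = 9256 (m = 62*150 - 44 = 9300 - 44 = 9256)
m - 1*251815 = 9256 - 1*251815 = 9256 - 251815 = -242559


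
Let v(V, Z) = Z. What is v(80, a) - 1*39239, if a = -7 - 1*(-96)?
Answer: -39150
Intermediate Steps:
a = 89 (a = -7 + 96 = 89)
v(80, a) - 1*39239 = 89 - 1*39239 = 89 - 39239 = -39150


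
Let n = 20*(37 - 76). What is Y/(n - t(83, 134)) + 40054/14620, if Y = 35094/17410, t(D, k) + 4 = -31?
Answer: 25950266501/9481398950 ≈ 2.7370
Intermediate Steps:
t(D, k) = -35 (t(D, k) = -4 - 31 = -35)
n = -780 (n = 20*(-39) = -780)
Y = 17547/8705 (Y = 35094*(1/17410) = 17547/8705 ≈ 2.0157)
Y/(n - t(83, 134)) + 40054/14620 = 17547/(8705*(-780 - 1*(-35))) + 40054/14620 = 17547/(8705*(-780 + 35)) + 40054*(1/14620) = (17547/8705)/(-745) + 20027/7310 = (17547/8705)*(-1/745) + 20027/7310 = -17547/6485225 + 20027/7310 = 25950266501/9481398950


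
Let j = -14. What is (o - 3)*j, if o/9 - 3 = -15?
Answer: 1554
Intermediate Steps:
o = -108 (o = 27 + 9*(-15) = 27 - 135 = -108)
(o - 3)*j = (-108 - 3)*(-14) = -111*(-14) = 1554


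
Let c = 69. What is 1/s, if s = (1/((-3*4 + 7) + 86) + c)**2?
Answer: 6561/31248100 ≈ 0.00020996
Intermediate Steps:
s = 31248100/6561 (s = (1/((-3*4 + 7) + 86) + 69)**2 = (1/((-12 + 7) + 86) + 69)**2 = (1/(-5 + 86) + 69)**2 = (1/81 + 69)**2 = (5590/81)**2 = 31248100/6561 ≈ 4762.7)
1/s = 1/(31248100/6561) = 6561/31248100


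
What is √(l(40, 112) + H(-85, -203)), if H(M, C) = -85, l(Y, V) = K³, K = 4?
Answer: I*√21 ≈ 4.5826*I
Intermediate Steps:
l(Y, V) = 64 (l(Y, V) = 4³ = 64)
√(l(40, 112) + H(-85, -203)) = √(64 - 85) = √(-21) = I*√21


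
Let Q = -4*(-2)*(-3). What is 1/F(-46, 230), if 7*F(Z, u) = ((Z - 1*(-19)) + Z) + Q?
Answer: -7/97 ≈ -0.072165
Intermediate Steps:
Q = -24 (Q = 8*(-3) = -24)
F(Z, u) = -5/7 + 2*Z/7 (F(Z, u) = (((Z - 1*(-19)) + Z) - 24)/7 = (((Z + 19) + Z) - 24)/7 = (((19 + Z) + Z) - 24)/7 = ((19 + 2*Z) - 24)/7 = (-5 + 2*Z)/7 = -5/7 + 2*Z/7)
1/F(-46, 230) = 1/(-5/7 + (2/7)*(-46)) = 1/(-5/7 - 92/7) = 1/(-97/7) = -7/97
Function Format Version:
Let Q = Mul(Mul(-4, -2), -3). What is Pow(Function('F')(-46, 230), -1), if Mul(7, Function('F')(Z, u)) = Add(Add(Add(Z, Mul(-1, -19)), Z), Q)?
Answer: Rational(-7, 97) ≈ -0.072165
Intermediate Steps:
Q = -24 (Q = Mul(8, -3) = -24)
Function('F')(Z, u) = Add(Rational(-5, 7), Mul(Rational(2, 7), Z)) (Function('F')(Z, u) = Mul(Rational(1, 7), Add(Add(Add(Z, Mul(-1, -19)), Z), -24)) = Mul(Rational(1, 7), Add(Add(Add(Z, 19), Z), -24)) = Mul(Rational(1, 7), Add(Add(Add(19, Z), Z), -24)) = Mul(Rational(1, 7), Add(Add(19, Mul(2, Z)), -24)) = Mul(Rational(1, 7), Add(-5, Mul(2, Z))) = Add(Rational(-5, 7), Mul(Rational(2, 7), Z)))
Pow(Function('F')(-46, 230), -1) = Pow(Add(Rational(-5, 7), Mul(Rational(2, 7), -46)), -1) = Pow(Add(Rational(-5, 7), Rational(-92, 7)), -1) = Pow(Rational(-97, 7), -1) = Rational(-7, 97)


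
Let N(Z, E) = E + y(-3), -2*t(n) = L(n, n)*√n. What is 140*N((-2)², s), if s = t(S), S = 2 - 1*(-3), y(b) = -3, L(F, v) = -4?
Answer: -420 + 280*√5 ≈ 206.10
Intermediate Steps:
S = 5 (S = 2 + 3 = 5)
t(n) = 2*√n (t(n) = -(-2)*√n = 2*√n)
s = 2*√5 ≈ 4.4721
N(Z, E) = -3 + E (N(Z, E) = E - 3 = -3 + E)
140*N((-2)², s) = 140*(-3 + 2*√5) = -420 + 280*√5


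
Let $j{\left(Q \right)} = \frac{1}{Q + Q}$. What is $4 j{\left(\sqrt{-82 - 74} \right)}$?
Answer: $- \frac{i \sqrt{39}}{39} \approx - 0.16013 i$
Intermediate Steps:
$j{\left(Q \right)} = \frac{1}{2 Q}$
$4 j{\left(\sqrt{-82 - 74} \right)} = 4 \frac{1}{2 \sqrt{-82 - 74}} = 4 \frac{1}{2 \sqrt{-156}} = 4 \frac{1}{2 \cdot 2 i \sqrt{39}} = 4 \frac{\left(- \frac{1}{78}\right) i \sqrt{39}}{2} = 4 \left(- \frac{i \sqrt{39}}{156}\right) = - \frac{i \sqrt{39}}{39}$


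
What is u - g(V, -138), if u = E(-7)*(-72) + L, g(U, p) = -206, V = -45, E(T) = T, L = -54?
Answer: 656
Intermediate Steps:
u = 450 (u = -7*(-72) - 54 = 504 - 54 = 450)
u - g(V, -138) = 450 - 1*(-206) = 450 + 206 = 656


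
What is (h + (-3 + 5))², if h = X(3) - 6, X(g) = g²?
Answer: 25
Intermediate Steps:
h = 3 (h = 3² - 6 = 9 - 6 = 3)
(h + (-3 + 5))² = (3 + (-3 + 5))² = (3 + 2)² = 5² = 25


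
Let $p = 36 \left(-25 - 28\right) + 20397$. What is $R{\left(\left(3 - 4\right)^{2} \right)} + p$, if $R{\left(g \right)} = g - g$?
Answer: $18489$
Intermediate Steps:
$p = 18489$ ($p = 36 \left(-53\right) + 20397 = -1908 + 20397 = 18489$)
$R{\left(g \right)} = 0$
$R{\left(\left(3 - 4\right)^{2} \right)} + p = 0 + 18489 = 18489$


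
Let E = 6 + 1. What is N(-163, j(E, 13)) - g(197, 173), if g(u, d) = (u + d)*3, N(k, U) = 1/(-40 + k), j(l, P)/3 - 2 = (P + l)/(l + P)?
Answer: -225331/203 ≈ -1110.0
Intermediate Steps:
E = 7
j(l, P) = 9 (j(l, P) = 6 + 3*((P + l)/(l + P)) = 6 + 3*((P + l)/(P + l)) = 6 + 3*1 = 6 + 3 = 9)
g(u, d) = 3*d + 3*u (g(u, d) = (d + u)*3 = 3*d + 3*u)
N(-163, j(E, 13)) - g(197, 173) = 1/(-40 - 163) - (3*173 + 3*197) = 1/(-203) - (519 + 591) = -1/203 - 1*1110 = -1/203 - 1110 = -225331/203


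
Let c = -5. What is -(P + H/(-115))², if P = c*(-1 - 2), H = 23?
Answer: -5476/25 ≈ -219.04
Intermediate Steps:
P = 15 (P = -5*(-1 - 2) = -5*(-3) = 15)
-(P + H/(-115))² = -(15 + 23/(-115))² = -(15 + 23*(-1/115))² = -(15 - ⅕)² = -(74/5)² = -1*5476/25 = -5476/25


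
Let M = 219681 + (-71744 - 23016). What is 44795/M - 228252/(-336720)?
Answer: 157959567/152403620 ≈ 1.0365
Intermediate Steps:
M = 124921 (M = 219681 - 94760 = 124921)
44795/M - 228252/(-336720) = 44795/124921 - 228252/(-336720) = 44795*(1/124921) - 228252*(-1/336720) = 44795/124921 + 827/1220 = 157959567/152403620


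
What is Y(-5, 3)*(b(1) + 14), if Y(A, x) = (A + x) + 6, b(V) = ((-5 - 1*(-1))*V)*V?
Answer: 40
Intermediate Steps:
b(V) = -4*V² (b(V) = ((-5 + 1)*V)*V = (-4*V)*V = -4*V²)
Y(A, x) = 6 + A + x
Y(-5, 3)*(b(1) + 14) = (6 - 5 + 3)*(-4*1² + 14) = 4*(-4*1 + 14) = 4*(-4 + 14) = 4*10 = 40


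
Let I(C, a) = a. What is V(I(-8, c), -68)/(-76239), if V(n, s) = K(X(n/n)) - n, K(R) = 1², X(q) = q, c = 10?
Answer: 1/8471 ≈ 0.00011805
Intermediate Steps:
K(R) = 1
V(n, s) = 1 - n
V(I(-8, c), -68)/(-76239) = (1 - 1*10)/(-76239) = (1 - 10)*(-1/76239) = -9*(-1/76239) = 1/8471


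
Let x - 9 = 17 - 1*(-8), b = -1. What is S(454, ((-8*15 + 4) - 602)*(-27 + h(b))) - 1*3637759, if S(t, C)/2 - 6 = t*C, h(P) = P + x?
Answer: -7549411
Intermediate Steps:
x = 34 (x = 9 + (17 - 1*(-8)) = 9 + (17 + 8) = 9 + 25 = 34)
h(P) = 34 + P (h(P) = P + 34 = 34 + P)
S(t, C) = 12 + 2*C*t (S(t, C) = 12 + 2*(t*C) = 12 + 2*(C*t) = 12 + 2*C*t)
S(454, ((-8*15 + 4) - 602)*(-27 + h(b))) - 1*3637759 = (12 + 2*(((-8*15 + 4) - 602)*(-27 + (34 - 1)))*454) - 1*3637759 = (12 + 2*(((-120 + 4) - 602)*(-27 + 33))*454) - 3637759 = (12 + 2*((-116 - 602)*6)*454) - 3637759 = (12 + 2*(-718*6)*454) - 3637759 = (12 + 2*(-4308)*454) - 3637759 = (12 - 3911664) - 3637759 = -3911652 - 3637759 = -7549411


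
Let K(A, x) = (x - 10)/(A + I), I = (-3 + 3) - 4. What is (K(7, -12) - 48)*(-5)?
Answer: 830/3 ≈ 276.67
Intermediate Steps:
I = -4 (I = 0 - 4 = -4)
K(A, x) = (-10 + x)/(-4 + A) (K(A, x) = (x - 10)/(A - 4) = (-10 + x)/(-4 + A))
(K(7, -12) - 48)*(-5) = ((-10 - 12)/(-4 + 7) - 48)*(-5) = (-22/3 - 48)*(-5) = -166/3*(-5) = 830/3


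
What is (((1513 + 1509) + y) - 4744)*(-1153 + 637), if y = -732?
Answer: 1266264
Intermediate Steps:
(((1513 + 1509) + y) - 4744)*(-1153 + 637) = (((1513 + 1509) - 732) - 4744)*(-1153 + 637) = ((3022 - 732) - 4744)*(-516) = (2290 - 4744)*(-516) = -2454*(-516) = 1266264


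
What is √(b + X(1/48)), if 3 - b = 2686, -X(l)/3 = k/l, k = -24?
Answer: √773 ≈ 27.803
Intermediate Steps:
X(l) = 72/l (X(l) = -(-72)/l = 72/l)
b = -2683 (b = 3 - 1*2686 = 3 - 2686 = -2683)
√(b + X(1/48)) = √(-2683 + 72/(1/48)) = √(-2683 + 72*48) = √(-2683 + 3456) = √773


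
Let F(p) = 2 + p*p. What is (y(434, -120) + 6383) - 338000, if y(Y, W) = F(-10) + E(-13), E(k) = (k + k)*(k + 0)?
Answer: -331177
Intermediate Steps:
F(p) = 2 + p**2
E(k) = 2*k**2 (E(k) = (2*k)*k = 2*k**2)
y(Y, W) = 440 (y(Y, W) = (2 + (-10)**2) + 2*(-13)**2 = (2 + 100) + 2*169 = 102 + 338 = 440)
(y(434, -120) + 6383) - 338000 = (440 + 6383) - 338000 = 6823 - 338000 = -331177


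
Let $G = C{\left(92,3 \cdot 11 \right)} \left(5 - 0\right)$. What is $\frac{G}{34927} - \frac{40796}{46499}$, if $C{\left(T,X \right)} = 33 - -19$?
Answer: $- \frac{1412792152}{1624070573} \approx -0.86991$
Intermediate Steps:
$C{\left(T,X \right)} = 52$ ($C{\left(T,X \right)} = 33 + 19 = 52$)
$G = 260$ ($G = 52 \left(5 - 0\right) = 52 \left(5 + 0\right) = 52 \cdot 5 = 260$)
$\frac{G}{34927} - \frac{40796}{46499} = \frac{260}{34927} - \frac{40796}{46499} = - \frac{1412792152}{1624070573}$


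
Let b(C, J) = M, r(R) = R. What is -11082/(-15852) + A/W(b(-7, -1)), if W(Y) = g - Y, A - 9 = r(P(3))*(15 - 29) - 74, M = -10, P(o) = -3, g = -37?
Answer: 110635/71334 ≈ 1.5509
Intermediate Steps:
b(C, J) = -10
A = -23 (A = 9 + (-3*(15 - 29) - 74) = 9 + (-3*(-14) - 74) = 9 + (42 - 74) = 9 - 32 = -23)
W(Y) = -37 - Y
-11082/(-15852) + A/W(b(-7, -1)) = -11082/(-15852) - 23/(-37 - 1*(-10)) = -11082*(-1/15852) - 23/(-37 + 10) = 1847/2642 - 23/(-27) = 1847/2642 - 23*(-1/27) = 1847/2642 + 23/27 = 110635/71334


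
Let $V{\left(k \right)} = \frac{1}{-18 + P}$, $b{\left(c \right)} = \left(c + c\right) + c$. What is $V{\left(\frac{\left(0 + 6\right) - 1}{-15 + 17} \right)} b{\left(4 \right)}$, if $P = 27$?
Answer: $\frac{4}{3} \approx 1.3333$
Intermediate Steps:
$b{\left(c \right)} = 3 c$ ($b{\left(c \right)} = 2 c + c = 3 c$)
$V{\left(k \right)} = \frac{1}{9}$ ($V{\left(k \right)} = \frac{1}{-18 + 27} = \frac{1}{9}$)
$V{\left(\frac{\left(0 + 6\right) - 1}{-15 + 17} \right)} b{\left(4 \right)} = \frac{3 \cdot 4}{9} = \frac{1}{9} \cdot 12 = \frac{4}{3}$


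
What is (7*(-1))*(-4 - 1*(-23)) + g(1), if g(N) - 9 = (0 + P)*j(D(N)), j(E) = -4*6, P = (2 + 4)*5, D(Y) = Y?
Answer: -844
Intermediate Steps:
P = 30 (P = 6*5 = 30)
j(E) = -24
g(N) = -711 (g(N) = 9 + (0 + 30)*(-24) = 9 + 30*(-24) = 9 - 720 = -711)
(7*(-1))*(-4 - 1*(-23)) + g(1) = (7*(-1))*(-4 - 1*(-23)) - 711 = -7*(-4 + 23) - 711 = -7*19 - 711 = -133 - 711 = -844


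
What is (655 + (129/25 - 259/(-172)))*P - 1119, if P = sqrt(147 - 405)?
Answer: -1119 + 2845163*I*sqrt(258)/4300 ≈ -1119.0 + 10628.0*I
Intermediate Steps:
P = I*sqrt(258) (P = sqrt(-258) = I*sqrt(258) ≈ 16.062*I)
(655 + (129/25 - 259/(-172)))*P - 1119 = (655 + (129/25 - 259/(-172)))*(I*sqrt(258)) - 1119 = (655 + (129*(1/25) - 259*(-1/172)))*(I*sqrt(258)) - 1119 = (655 + (129/25 + 259/172))*(I*sqrt(258)) - 1119 = (655 + 28663/4300)*(I*sqrt(258)) - 1119 = 2845163*(I*sqrt(258))/4300 - 1119 = 2845163*I*sqrt(258)/4300 - 1119 = -1119 + 2845163*I*sqrt(258)/4300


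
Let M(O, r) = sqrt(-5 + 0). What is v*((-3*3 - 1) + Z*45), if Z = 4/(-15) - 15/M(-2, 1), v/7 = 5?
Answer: -770 + 4725*I*sqrt(5) ≈ -770.0 + 10565.0*I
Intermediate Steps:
M(O, r) = I*sqrt(5) (M(O, r) = sqrt(-5) = I*sqrt(5))
v = 35 (v = 7*5 = 35)
Z = -4/15 + 3*I*sqrt(5) (Z = 4/(-15) - 15*(-I*sqrt(5)/5) = 4*(-1/15) - (-3)*I*sqrt(5) = -4/15 + 3*I*sqrt(5) ≈ -0.26667 + 6.7082*I)
v*((-3*3 - 1) + Z*45) = 35*((-3*3 - 1) + (-4/15 + 3*I*sqrt(5))*45) = 35*((-9 - 1) + (-12 + 135*I*sqrt(5))) = 35*(-10 + (-12 + 135*I*sqrt(5))) = 35*(-22 + 135*I*sqrt(5)) = -770 + 4725*I*sqrt(5)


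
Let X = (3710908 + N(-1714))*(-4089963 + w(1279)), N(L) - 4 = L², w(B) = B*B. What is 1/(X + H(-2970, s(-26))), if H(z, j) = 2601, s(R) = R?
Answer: -1/16316740571775 ≈ -6.1287e-14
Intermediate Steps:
w(B) = B²
N(L) = 4 + L²
X = -16316740574376 (X = (3710908 + (4 + (-1714)²))*(-4089963 + 1279²) = (3710908 + (4 + 2937796))*(-4089963 + 1635841) = (3710908 + 2937800)*(-2454122) = 6648708*(-2454122) = -16316740574376)
1/(X + H(-2970, s(-26))) = 1/(-16316740574376 + 2601) = 1/(-16316740571775) = -1/16316740571775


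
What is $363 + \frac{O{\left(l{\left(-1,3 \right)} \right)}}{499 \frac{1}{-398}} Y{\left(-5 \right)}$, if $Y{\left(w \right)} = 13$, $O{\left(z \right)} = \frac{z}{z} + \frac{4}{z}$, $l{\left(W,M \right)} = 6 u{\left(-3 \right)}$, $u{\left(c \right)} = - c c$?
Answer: $\frac{4761349}{13473} \approx 353.4$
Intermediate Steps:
$u{\left(c \right)} = - c^{2}$
$l{\left(W,M \right)} = -54$ ($l{\left(W,M \right)} = 6 \left(- \left(-3\right)^{2}\right) = 6 \left(\left(-1\right) 9\right) = 6 \left(-9\right) = -54$)
$O{\left(z \right)} = 1 + \frac{4}{z}$
$363 + \frac{O{\left(l{\left(-1,3 \right)} \right)}}{499 \frac{1}{-398}} Y{\left(-5 \right)} = 363 + \frac{\frac{1}{-54} \left(4 - 54\right)}{499 \frac{1}{-398}} \cdot 13 = 363 + \frac{\left(- \frac{1}{54}\right) \left(-50\right)}{499 \left(- \frac{1}{398}\right)} 13 = 363 + \frac{25}{27 \left(- \frac{499}{398}\right)} 13 = 363 + \frac{25}{27} \left(- \frac{398}{499}\right) 13 = 363 - \frac{129350}{13473} = \frac{4761349}{13473}$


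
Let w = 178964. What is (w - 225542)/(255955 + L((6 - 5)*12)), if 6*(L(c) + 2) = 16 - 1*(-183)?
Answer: -279468/1535917 ≈ -0.18196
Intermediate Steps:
L(c) = 187/6 (L(c) = -2 + (16 - 1*(-183))/6 = -2 + (16 + 183)/6 = -2 + (⅙)*199 = -2 + 199/6 = 187/6)
(w - 225542)/(255955 + L((6 - 5)*12)) = (178964 - 225542)/(255955 + 187/6) = -46578/1535917/6 = -46578*6/1535917 = -279468/1535917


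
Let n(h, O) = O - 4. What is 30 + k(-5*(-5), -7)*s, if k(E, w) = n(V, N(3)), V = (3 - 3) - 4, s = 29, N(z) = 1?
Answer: -57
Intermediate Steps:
V = -4 (V = 0 - 4 = -4)
n(h, O) = -4 + O
k(E, w) = -3 (k(E, w) = -4 + 1 = -3)
30 + k(-5*(-5), -7)*s = 30 - 3*29 = 30 - 87 = -57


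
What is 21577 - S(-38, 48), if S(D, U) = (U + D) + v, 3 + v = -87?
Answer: 21657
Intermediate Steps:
v = -90 (v = -3 - 87 = -90)
S(D, U) = -90 + D + U (S(D, U) = (U + D) - 90 = (D + U) - 90 = -90 + D + U)
21577 - S(-38, 48) = 21577 - (-90 - 38 + 48) = 21577 - 1*(-80) = 21577 + 80 = 21657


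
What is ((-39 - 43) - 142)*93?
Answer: -20832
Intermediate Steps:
((-39 - 43) - 142)*93 = (-82 - 142)*93 = -224*93 = -20832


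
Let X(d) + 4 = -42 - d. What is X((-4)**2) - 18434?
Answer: -18496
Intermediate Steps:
X(d) = -46 - d (X(d) = -4 + (-42 - d) = -46 - d)
X((-4)**2) - 18434 = (-46 - 1*(-4)**2) - 18434 = (-46 - 1*16) - 18434 = (-46 - 16) - 18434 = -62 - 18434 = -18496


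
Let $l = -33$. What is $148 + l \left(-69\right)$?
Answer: $2425$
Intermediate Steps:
$148 + l \left(-69\right) = 148 - -2277 = 148 + 2277 = 2425$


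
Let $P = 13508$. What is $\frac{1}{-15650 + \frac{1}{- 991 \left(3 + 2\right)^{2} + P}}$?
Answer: $- \frac{11267}{176328551} \approx -6.3898 \cdot 10^{-5}$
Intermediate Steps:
$\frac{1}{-15650 + \frac{1}{- 991 \left(3 + 2\right)^{2} + P}} = \frac{1}{-15650 + \frac{1}{- 991 \left(3 + 2\right)^{2} + 13508}} = \frac{1}{-15650 + \frac{1}{- 991 \cdot 5^{2} + 13508}} = \frac{1}{-15650 + \frac{1}{\left(-991\right) 25 + 13508}} = \frac{1}{-15650 + \frac{1}{-24775 + 13508}} = \frac{1}{-15650 + \frac{1}{-11267}} = \frac{1}{-15650 - \frac{1}{11267}} = \frac{1}{- \frac{176328551}{11267}} = - \frac{11267}{176328551}$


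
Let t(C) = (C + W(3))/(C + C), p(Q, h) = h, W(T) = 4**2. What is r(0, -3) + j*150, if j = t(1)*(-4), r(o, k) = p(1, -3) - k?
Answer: -5100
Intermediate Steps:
W(T) = 16
t(C) = (16 + C)/(2*C) (t(C) = (C + 16)/(C + C) = (16 + C)/((2*C)) = (16 + C)*(1/(2*C)) = (16 + C)/(2*C))
r(o, k) = -3 - k
j = -34 (j = ((1/2)*(16 + 1)/1)*(-4) = ((1/2)*1*17)*(-4) = (17/2)*(-4) = -34)
r(0, -3) + j*150 = (-3 - 1*(-3)) - 34*150 = (-3 + 3) - 5100 = 0 - 5100 = -5100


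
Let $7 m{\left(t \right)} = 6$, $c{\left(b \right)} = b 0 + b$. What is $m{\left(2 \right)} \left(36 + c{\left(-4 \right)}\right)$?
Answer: $\frac{192}{7} \approx 27.429$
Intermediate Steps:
$c{\left(b \right)} = b$ ($c{\left(b \right)} = 0 + b = b$)
$m{\left(t \right)} = \frac{6}{7}$ ($m{\left(t \right)} = \frac{1}{7} \cdot 6 = \frac{6}{7}$)
$m{\left(2 \right)} \left(36 + c{\left(-4 \right)}\right) = \frac{6 \left(36 - 4\right)}{7} = \frac{6}{7} \cdot 32 = \frac{192}{7}$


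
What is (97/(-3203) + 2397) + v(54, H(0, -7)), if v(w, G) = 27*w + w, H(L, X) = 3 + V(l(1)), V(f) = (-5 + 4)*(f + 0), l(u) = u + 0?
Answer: 12520430/3203 ≈ 3909.0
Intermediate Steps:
l(u) = u
V(f) = -f
H(L, X) = 2 (H(L, X) = 3 - 1*1 = 3 - 1 = 2)
v(w, G) = 28*w
(97/(-3203) + 2397) + v(54, H(0, -7)) = (97/(-3203) + 2397) + 28*54 = (97*(-1/3203) + 2397) + 1512 = (-97/3203 + 2397) + 1512 = 7677494/3203 + 1512 = 12520430/3203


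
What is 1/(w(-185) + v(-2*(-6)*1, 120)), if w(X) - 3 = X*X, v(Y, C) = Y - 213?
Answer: 1/34027 ≈ 2.9388e-5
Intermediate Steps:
v(Y, C) = -213 + Y
w(X) = 3 + X² (w(X) = 3 + X*X = 3 + X²)
1/(w(-185) + v(-2*(-6)*1, 120)) = 1/((3 + (-185)²) + (-213 - 2*(-6)*1)) = 1/((3 + 34225) + (-213 + 12*1)) = 1/(34228 + (-213 + 12)) = 1/(34228 - 201) = 1/34027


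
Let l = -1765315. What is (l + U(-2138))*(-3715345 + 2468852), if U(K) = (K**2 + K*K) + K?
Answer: -9192430905055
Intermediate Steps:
U(K) = K + 2*K**2 (U(K) = (K**2 + K**2) + K = 2*K**2 + K = K + 2*K**2)
(l + U(-2138))*(-3715345 + 2468852) = (-1765315 - 2138*(1 + 2*(-2138)))*(-3715345 + 2468852) = (-1765315 - 2138*(1 - 4276))*(-1246493) = (-1765315 - 2138*(-4275))*(-1246493) = (-1765315 + 9139950)*(-1246493) = 7374635*(-1246493) = -9192430905055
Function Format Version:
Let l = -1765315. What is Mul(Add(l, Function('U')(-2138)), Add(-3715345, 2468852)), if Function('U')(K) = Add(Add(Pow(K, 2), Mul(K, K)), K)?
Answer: -9192430905055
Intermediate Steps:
Function('U')(K) = Add(K, Mul(2, Pow(K, 2))) (Function('U')(K) = Add(Add(Pow(K, 2), Pow(K, 2)), K) = Add(Mul(2, Pow(K, 2)), K) = Add(K, Mul(2, Pow(K, 2))))
Mul(Add(l, Function('U')(-2138)), Add(-3715345, 2468852)) = Mul(Add(-1765315, Mul(-2138, Add(1, Mul(2, -2138)))), Add(-3715345, 2468852)) = Mul(Add(-1765315, Mul(-2138, Add(1, -4276))), -1246493) = Mul(Add(-1765315, Mul(-2138, -4275)), -1246493) = Mul(Add(-1765315, 9139950), -1246493) = Mul(7374635, -1246493) = -9192430905055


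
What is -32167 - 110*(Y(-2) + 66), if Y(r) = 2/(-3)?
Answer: -118061/3 ≈ -39354.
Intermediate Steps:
Y(r) = -2/3 (Y(r) = 2*(-1/3) = -2/3)
-32167 - 110*(Y(-2) + 66) = -32167 - 110*(-2/3 + 66) = -32167 - 110*196/3 = -32167 - 1*21560/3 = -32167 - 21560/3 = -118061/3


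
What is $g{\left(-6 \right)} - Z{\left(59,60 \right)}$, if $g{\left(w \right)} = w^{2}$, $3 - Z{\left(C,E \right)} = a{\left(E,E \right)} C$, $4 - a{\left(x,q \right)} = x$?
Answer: $-3271$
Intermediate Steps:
$a{\left(x,q \right)} = 4 - x$
$Z{\left(C,E \right)} = 3 - C \left(4 - E\right)$ ($Z{\left(C,E \right)} = 3 - \left(4 - E\right) C = 3 - C \left(4 - E\right)$)
$g{\left(-6 \right)} - Z{\left(59,60 \right)} = \left(-6\right)^{2} - \left(3 + 59 \left(-4 + 60\right)\right) = 36 - \left(3 + 59 \cdot 56\right) = 36 - \left(3 + 3304\right) = 36 - 3307 = -3271$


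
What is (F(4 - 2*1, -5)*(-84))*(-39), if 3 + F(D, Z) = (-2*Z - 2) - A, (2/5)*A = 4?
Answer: -16380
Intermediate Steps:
A = 10 (A = (5/2)*4 = 10)
F(D, Z) = -15 - 2*Z (F(D, Z) = -3 + ((-2*Z - 2) - 1*10) = -3 + ((-2 - 2*Z) - 10) = -3 + (-12 - 2*Z) = -15 - 2*Z)
(F(4 - 2*1, -5)*(-84))*(-39) = ((-15 - 2*(-5))*(-84))*(-39) = ((-15 + 10)*(-84))*(-39) = -5*(-84)*(-39) = 420*(-39) = -16380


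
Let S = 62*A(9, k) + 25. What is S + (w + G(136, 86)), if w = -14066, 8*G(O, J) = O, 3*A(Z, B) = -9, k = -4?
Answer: -14210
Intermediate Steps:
A(Z, B) = -3 (A(Z, B) = (⅓)*(-9) = -3)
G(O, J) = O/8
S = -161 (S = 62*(-3) + 25 = -186 + 25 = -161)
S + (w + G(136, 86)) = -161 + (-14066 + (⅛)*136) = -161 + (-14066 + 17) = -161 - 14049 = -14210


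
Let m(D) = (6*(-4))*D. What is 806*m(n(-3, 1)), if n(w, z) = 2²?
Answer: -77376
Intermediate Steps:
n(w, z) = 4
m(D) = -24*D
806*m(n(-3, 1)) = 806*(-24*4) = 806*(-96) = -77376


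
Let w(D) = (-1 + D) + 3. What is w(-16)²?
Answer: 196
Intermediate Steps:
w(D) = 2 + D
w(-16)² = (2 - 16)² = (-14)² = 196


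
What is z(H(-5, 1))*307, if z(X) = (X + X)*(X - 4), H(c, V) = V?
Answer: -1842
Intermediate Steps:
z(X) = 2*X*(-4 + X) (z(X) = (2*X)*(-4 + X) = 2*X*(-4 + X))
z(H(-5, 1))*307 = (2*1*(-4 + 1))*307 = (2*1*(-3))*307 = -6*307 = -1842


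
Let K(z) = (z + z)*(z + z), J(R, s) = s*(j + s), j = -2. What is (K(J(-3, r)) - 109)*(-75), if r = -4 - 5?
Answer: -2932125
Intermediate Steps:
r = -9
J(R, s) = s*(-2 + s)
K(z) = 4*z**2 (K(z) = (2*z)*(2*z) = 4*z**2)
(K(J(-3, r)) - 109)*(-75) = (4*(-9*(-2 - 9))**2 - 109)*(-75) = (4*(-9*(-11))**2 - 109)*(-75) = (4*99**2 - 109)*(-75) = (4*9801 - 109)*(-75) = (39204 - 109)*(-75) = 39095*(-75) = -2932125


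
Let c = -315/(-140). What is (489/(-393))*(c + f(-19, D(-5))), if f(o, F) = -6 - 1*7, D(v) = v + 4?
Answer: 7009/524 ≈ 13.376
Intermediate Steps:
c = 9/4 (c = -315*(-1/140) = 9/4 ≈ 2.2500)
D(v) = 4 + v
f(o, F) = -13 (f(o, F) = -6 - 7 = -13)
(489/(-393))*(c + f(-19, D(-5))) = (489/(-393))*(9/4 - 13) = (489*(-1/393))*(-43/4) = -163/131*(-43/4) = 7009/524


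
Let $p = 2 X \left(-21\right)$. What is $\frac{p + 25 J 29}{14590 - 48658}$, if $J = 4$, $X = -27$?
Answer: $- \frac{2017}{17034} \approx -0.11841$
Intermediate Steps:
$p = 1134$ ($p = 2 \left(-27\right) \left(-21\right) = \left(-54\right) \left(-21\right) = 1134$)
$\frac{p + 25 J 29}{14590 - 48658} = \frac{1134 + 25 \cdot 4 \cdot 29}{14590 - 48658} = \frac{1134 + 100 \cdot 29}{-34068} = \left(1134 + 2900\right) \left(- \frac{1}{34068}\right) = 4034 \left(- \frac{1}{34068}\right) = - \frac{2017}{17034}$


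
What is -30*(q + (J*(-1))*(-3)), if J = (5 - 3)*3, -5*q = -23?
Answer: -678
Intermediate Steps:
q = 23/5 (q = -⅕*(-23) = 23/5 ≈ 4.6000)
J = 6 (J = 2*3 = 6)
-30*(q + (J*(-1))*(-3)) = -30*(23/5 + (6*(-1))*(-3)) = -30*(23/5 - 6*(-3)) = -30*(23/5 + 18) = -30*113/5 = -678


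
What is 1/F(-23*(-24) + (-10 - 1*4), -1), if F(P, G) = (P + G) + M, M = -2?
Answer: 1/535 ≈ 0.0018692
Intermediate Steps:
F(P, G) = -2 + G + P (F(P, G) = (P + G) - 2 = (G + P) - 2 = -2 + G + P)
1/F(-23*(-24) + (-10 - 1*4), -1) = 1/(-2 - 1 + (-23*(-24) + (-10 - 1*4))) = 1/(-2 - 1 + (552 + (-10 - 4))) = 1/(-2 - 1 + (552 - 14)) = 1/(-2 - 1 + 538) = 1/535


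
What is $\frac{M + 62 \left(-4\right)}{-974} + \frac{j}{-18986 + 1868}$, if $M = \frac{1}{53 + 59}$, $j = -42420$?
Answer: $\frac{850494235}{311228064} \approx 2.7327$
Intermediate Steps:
$M = \frac{1}{112} \approx 0.0089286$
$\frac{M + 62 \left(-4\right)}{-974} + \frac{j}{-18986 + 1868} = \frac{\frac{1}{112} + 62 \left(-4\right)}{-974} - \frac{42420}{-18986 + 1868} = \left(\frac{1}{112} - 248\right) \left(- \frac{1}{974}\right) - \frac{42420}{-17118} = \left(- \frac{27775}{112}\right) \left(- \frac{1}{974}\right) - - \frac{7070}{2853} = \frac{27775}{109088} + \frac{7070}{2853} = \frac{850494235}{311228064}$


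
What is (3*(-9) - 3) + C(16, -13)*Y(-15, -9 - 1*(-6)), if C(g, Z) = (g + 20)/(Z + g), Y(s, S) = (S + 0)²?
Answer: 78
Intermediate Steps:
Y(s, S) = S²
C(g, Z) = (20 + g)/(Z + g)
(3*(-9) - 3) + C(16, -13)*Y(-15, -9 - 1*(-6)) = (3*(-9) - 3) + ((20 + 16)/(-13 + 16))*(-9 - 1*(-6))² = (-27 - 3) + (36/3)*(-9 + 6)² = -30 + ((⅓)*36)*(-3)² = -30 + 12*9 = -30 + 108 = 78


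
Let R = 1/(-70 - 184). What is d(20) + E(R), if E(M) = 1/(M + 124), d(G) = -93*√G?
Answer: 254/31495 - 186*√5 ≈ -415.90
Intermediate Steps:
R = -1/254 (R = 1/(-254) = -1/254 ≈ -0.0039370)
E(M) = 1/(124 + M)
d(20) + E(R) = -186*√5 + 1/(124 - 1/254) = -186*√5 + 1/(31495/254) = -186*√5 + 254/31495 = 254/31495 - 186*√5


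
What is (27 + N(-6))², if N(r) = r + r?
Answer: 225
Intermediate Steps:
N(r) = 2*r
(27 + N(-6))² = (27 + 2*(-6))² = (27 - 12)² = 15² = 225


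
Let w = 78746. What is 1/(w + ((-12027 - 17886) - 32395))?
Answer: 1/16438 ≈ 6.0835e-5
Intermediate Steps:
1/(w + ((-12027 - 17886) - 32395)) = 1/(78746 + ((-12027 - 17886) - 32395)) = 1/(78746 + (-29913 - 32395)) = 1/(78746 - 62308) = 1/16438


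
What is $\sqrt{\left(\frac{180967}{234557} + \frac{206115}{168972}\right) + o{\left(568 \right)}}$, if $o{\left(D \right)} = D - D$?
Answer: $\frac{3 \sqrt{9654451755338580909}}{6605594234} \approx 1.4111$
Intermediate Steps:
$o{\left(D \right)} = 0$
$\sqrt{\left(\frac{180967}{234557} + \frac{206115}{168972}\right) + o{\left(568 \right)}} = \sqrt{\left(\frac{180967}{234557} + \frac{206115}{168972}\right) + 0} = \sqrt{\left(180967 \cdot \frac{1}{234557} + 206115 \cdot \frac{1}{168972}\right) + 0} = \sqrt{\left(\frac{180967}{234557} + \frac{68705}{56324}\right) + 0} = \sqrt{\frac{26308023993}{13211188468} + 0} = \sqrt{\frac{26308023993}{13211188468}} = \frac{3 \sqrt{9654451755338580909}}{6605594234}$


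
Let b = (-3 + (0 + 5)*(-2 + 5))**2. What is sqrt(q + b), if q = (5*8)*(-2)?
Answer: 8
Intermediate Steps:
b = 144 (b = (-3 + 5*3)**2 = (-3 + 15)**2 = 12**2 = 144)
q = -80 (q = 40*(-2) = -80)
sqrt(q + b) = sqrt(-80 + 144) = sqrt(64) = 8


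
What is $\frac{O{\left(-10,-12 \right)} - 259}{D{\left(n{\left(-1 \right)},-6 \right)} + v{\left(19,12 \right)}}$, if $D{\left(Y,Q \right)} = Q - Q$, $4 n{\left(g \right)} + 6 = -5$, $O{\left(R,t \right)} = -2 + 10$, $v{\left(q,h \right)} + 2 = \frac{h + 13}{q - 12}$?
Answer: $- \frac{1757}{11} \approx -159.73$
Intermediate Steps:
$v{\left(q,h \right)} = -2 + \frac{13 + h}{-12 + q}$ ($v{\left(q,h \right)} = -2 + \frac{h + 13}{q - 12} = -2 + \frac{13 + h}{-12 + q}$)
$O{\left(R,t \right)} = 8$
$n{\left(g \right)} = - \frac{11}{4}$ ($n{\left(g \right)} = - \frac{3}{2} + \frac{1}{4} \left(-5\right) = - \frac{3}{2} - \frac{5}{4} = - \frac{11}{4}$)
$D{\left(Y,Q \right)} = 0$
$\frac{O{\left(-10,-12 \right)} - 259}{D{\left(n{\left(-1 \right)},-6 \right)} + v{\left(19,12 \right)}} = \frac{8 - 259}{0 + \frac{37 + 12 - 38}{-12 + 19}} = - \frac{251}{0 + \frac{37 + 12 - 38}{7}} = - \frac{251}{0 + \frac{1}{7} \cdot 11} = - \frac{251}{0 + \frac{11}{7}} = - \frac{251}{\frac{11}{7}} = \left(-251\right) \frac{7}{11} = - \frac{1757}{11}$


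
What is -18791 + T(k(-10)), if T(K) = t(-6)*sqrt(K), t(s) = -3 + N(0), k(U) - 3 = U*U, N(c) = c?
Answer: -18791 - 3*sqrt(103) ≈ -18821.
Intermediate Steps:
k(U) = 3 + U**2 (k(U) = 3 + U*U = 3 + U**2)
t(s) = -3 (t(s) = -3 + 0 = -3)
T(K) = -3*sqrt(K)
-18791 + T(k(-10)) = -18791 - 3*sqrt(3 + (-10)**2) = -18791 - 3*sqrt(3 + 100) = -18791 - 3*sqrt(103)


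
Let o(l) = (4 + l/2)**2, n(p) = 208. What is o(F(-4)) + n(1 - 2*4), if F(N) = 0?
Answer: 224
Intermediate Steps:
o(l) = (4 + l/2)**2 (o(l) = (4 + l*(1/2))**2 = (4 + l/2)**2)
o(F(-4)) + n(1 - 2*4) = (8 + 0)**2/4 + 208 = (1/4)*8**2 + 208 = (1/4)*64 + 208 = 16 + 208 = 224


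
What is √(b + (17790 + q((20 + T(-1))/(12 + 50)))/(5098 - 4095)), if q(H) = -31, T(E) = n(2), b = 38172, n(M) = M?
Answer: 5*√441473/17 ≈ 195.42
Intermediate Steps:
T(E) = 2
√(b + (17790 + q((20 + T(-1))/(12 + 50)))/(5098 - 4095)) = √(38172 + (17790 - 31)/(5098 - 4095)) = √(38172 + 17759/1003) = √(38172 + 17759*(1/1003)) = √(38172 + 301/17) = √(649225/17) = 5*√441473/17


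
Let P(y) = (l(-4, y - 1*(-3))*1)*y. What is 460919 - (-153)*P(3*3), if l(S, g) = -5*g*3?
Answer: 213059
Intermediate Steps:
l(S, g) = -15*g
P(y) = y*(-45 - 15*y) (P(y) = (-15*(y - 1*(-3))*1)*y = (-15*(y + 3)*1)*y = (-15*(3 + y)*1)*y = ((-45 - 15*y)*1)*y = (-45 - 15*y)*y = y*(-45 - 15*y))
460919 - (-153)*P(3*3) = 460919 - (-153)*15*(3*3)*(-3 - 3*3) = 460919 - (-153)*15*9*(-3 - 1*9) = 460919 - (-153)*15*9*(-3 - 9) = 460919 - (-153)*15*9*(-12) = 460919 - (-153)*(-1620) = 460919 - 1*247860 = 460919 - 247860 = 213059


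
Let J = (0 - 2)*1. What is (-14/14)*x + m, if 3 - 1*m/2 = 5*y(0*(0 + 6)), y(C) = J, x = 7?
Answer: 19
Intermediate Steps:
J = -2 (J = -2*1 = -2)
y(C) = -2
m = 26 (m = 6 - 10*(-2) = 6 - 2*(-10) = 6 + 20 = 26)
(-14/14)*x + m = -14/14*7 + 26 = -14*1/14*7 + 26 = -1*7 + 26 = -7 + 26 = 19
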